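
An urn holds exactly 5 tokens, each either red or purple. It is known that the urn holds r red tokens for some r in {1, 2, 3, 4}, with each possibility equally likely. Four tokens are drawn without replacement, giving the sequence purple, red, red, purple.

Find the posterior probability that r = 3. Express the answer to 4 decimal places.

For each hypothesis, P(data | H) works out to: P(data | r = 1) = (4/5)(1/4)(0/3) = 0; P(data | r = 2) = (3/5)(2/4)(1/3)(2/2) = 1/10; P(data | r = 3) = (2/5)(3/4)(2/3)(1/2) = 1/10; P(data | r = 4) = (1/5)(4/4)(3/3)(0/2) = 0.
Weighting by the prior gives 1/4 · 0 = 0, 1/4 · 1/10 = 1/40, 1/4 · 1/10 = 1/40, 1/4 · 0 = 0; these sum to 1/20.
Therefore the posterior P(r = 3 | data) = (1/40) / (1/20) = 1/2.

0.5000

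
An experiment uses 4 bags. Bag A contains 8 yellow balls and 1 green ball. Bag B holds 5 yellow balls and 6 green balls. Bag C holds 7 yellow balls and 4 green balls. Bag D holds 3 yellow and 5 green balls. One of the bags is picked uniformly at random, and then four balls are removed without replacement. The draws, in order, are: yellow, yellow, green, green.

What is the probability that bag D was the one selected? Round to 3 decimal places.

Compute the likelihood of the observed sequence for each case: P(data | bag A) = (8/9)(7/8)(1/7)(0/6) = 0; P(data | bag B) = (5/11)(4/10)(6/9)(5/8) = 0.075758; P(data | bag C) = (7/11)(6/10)(4/9)(3/8) = 0.063636; P(data | bag D) = (3/8)(2/7)(5/6)(4/5) = 0.071429.
The prior-weighted likelihoods are 1/4 · 0 = 0, 1/4 · 0.075758 = 0.018939, 1/4 · 0.063636 = 0.015909, 1/4 · 0.071429 = 0.017857; with total 0.052706.
So P(bag D | data) = (0.017857) / (0.052706) = 0.33881.

0.339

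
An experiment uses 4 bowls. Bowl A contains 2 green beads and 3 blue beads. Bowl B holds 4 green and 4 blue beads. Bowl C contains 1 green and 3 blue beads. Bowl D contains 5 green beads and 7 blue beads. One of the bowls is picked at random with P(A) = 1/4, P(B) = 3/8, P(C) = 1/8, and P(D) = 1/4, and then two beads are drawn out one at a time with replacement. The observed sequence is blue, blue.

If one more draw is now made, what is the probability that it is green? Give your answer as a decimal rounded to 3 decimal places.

0.401

The likelihood of the observed sequence under each hypothesis: P(data | bowl A) = (3/5)(3/5) = 0.36; P(data | bowl B) = (4/8)(4/8) = 0.25; P(data | bowl C) = (3/4)(3/4) = 0.5625; P(data | bowl D) = (7/12)(7/12) = 0.34028.
Multiplying each by its prior: 1/4 · 0.36 = 0.09, 3/8 · 0.25 = 0.09375, 1/8 · 0.5625 = 0.070312, 1/4 · 0.34028 = 0.085069; these sum to 0.33913.
Normalising, the posterior is P(bowl A | data) = 0.26538, P(bowl B | data) = 0.27644, P(bowl C | data) = 0.20733, P(bowl D | data) = 0.25084.
Averaging over the posterior, P(green next | data) = (2/5)(0.26538) + (1/2)(0.27644) + (1/4)(0.20733) + (5/12)(0.25084) = 0.40073.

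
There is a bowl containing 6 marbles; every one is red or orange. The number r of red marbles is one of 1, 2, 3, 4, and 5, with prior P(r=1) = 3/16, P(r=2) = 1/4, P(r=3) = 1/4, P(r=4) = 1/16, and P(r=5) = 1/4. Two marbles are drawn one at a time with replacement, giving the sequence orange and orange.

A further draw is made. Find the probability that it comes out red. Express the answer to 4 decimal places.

0.3160

Compute the likelihood of the observed sequence for each case: P(data | r = 1) = (5/6)(5/6) = 25/36; P(data | r = 2) = (4/6)(4/6) = 4/9; P(data | r = 3) = (3/6)(3/6) = 1/4; P(data | r = 4) = (2/6)(2/6) = 1/9; P(data | r = 5) = (1/6)(1/6) = 1/36.
The prior-weighted likelihoods are 3/16 · 25/36 = 25/192, 1/4 · 4/9 = 1/9, 1/4 · 1/4 = 1/16, 1/16 · 1/9 = 1/144, 1/4 · 1/36 = 1/144; summing to 61/192.
Dividing through by the total gives posterior P(r = 1 | data) = 0.40984, P(r = 2 | data) = 0.34973, P(r = 3 | data) = 0.19672, P(r = 4 | data) = 0.021858, P(r = 5 | data) = 0.021858.
The predictive probability is P(red next | data) = (1/6)(0.40984) + (1/3)(0.34973) + (1/2)(0.19672) + (2/3)(0.021858) + (5/6)(0.021858) = 0.31603.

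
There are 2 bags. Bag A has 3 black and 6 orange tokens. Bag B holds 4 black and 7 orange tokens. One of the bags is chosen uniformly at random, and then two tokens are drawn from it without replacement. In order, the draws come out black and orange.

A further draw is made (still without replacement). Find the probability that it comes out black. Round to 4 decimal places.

0.3097

Under each hypothesis, the probability of the observed sequence is: P(data | bag A) = (3/9)(6/8) = 1/4; P(data | bag B) = (4/11)(7/10) = 14/55.
Multiplying each by its prior: 1/2 · 1/4 = 1/8, 1/2 · 14/55 = 7/55; with total 111/440.
The posterior is then P(bag A | data) = 0.4955, P(bag B | data) = 0.5045.
Averaging over the posterior, P(black next | data) = (2/7)(0.4955) + (1/3)(0.5045) = 0.30974.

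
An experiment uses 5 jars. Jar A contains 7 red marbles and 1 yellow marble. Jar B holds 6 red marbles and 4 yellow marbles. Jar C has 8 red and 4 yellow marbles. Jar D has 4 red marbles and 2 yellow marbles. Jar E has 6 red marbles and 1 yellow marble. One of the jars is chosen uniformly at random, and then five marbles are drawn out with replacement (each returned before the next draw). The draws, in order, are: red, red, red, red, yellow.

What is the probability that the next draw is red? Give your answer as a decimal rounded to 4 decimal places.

0.7460

Under each hypothesis, the probability of the observed sequence is: P(data | jar A) = (7/8)(7/8)(7/8)(7/8)(1/8) = 0.073273; P(data | jar B) = (6/10)(6/10)(6/10)(6/10)(4/10) = 0.05184; P(data | jar C) = (8/12)(8/12)(8/12)(8/12)(4/12) = 0.065844; P(data | jar D) = (4/6)(4/6)(4/6)(4/6)(2/6) = 0.065844; P(data | jar E) = (6/7)(6/7)(6/7)(6/7)(1/7) = 0.077111.
The prior-weighted likelihoods are 1/5 · 0.073273 = 0.014655, 1/5 · 0.05184 = 0.010368, 1/5 · 0.065844 = 0.013169, 1/5 · 0.065844 = 0.013169, 1/5 · 0.077111 = 0.015422; summing to 0.066782.
Normalising, the posterior is P(jar A | data) = 0.21944, P(jar B | data) = 0.15525, P(jar C | data) = 0.19719, P(jar D | data) = 0.19719, P(jar E | data) = 0.23093.
So P(red next | data) = Σ P(red next | H) P(H | data) = (7/8)(0.21944) + (3/5)(0.15525) + (2/3)(0.19719) + (2/3)(0.19719) + (6/7)(0.23093) = 0.74602.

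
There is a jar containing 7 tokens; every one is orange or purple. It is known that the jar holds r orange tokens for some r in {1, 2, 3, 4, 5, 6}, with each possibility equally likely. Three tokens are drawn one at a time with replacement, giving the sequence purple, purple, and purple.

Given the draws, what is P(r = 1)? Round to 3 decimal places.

Under each hypothesis, the probability of the observed sequence is: P(data | r = 1) = (6/7)(6/7)(6/7) = 0.62974; P(data | r = 2) = (5/7)(5/7)(5/7) = 0.36443; P(data | r = 3) = (4/7)(4/7)(4/7) = 0.18659; P(data | r = 4) = (3/7)(3/7)(3/7) = 0.078717; P(data | r = 5) = (2/7)(2/7)(2/7) = 0.023324; P(data | r = 6) = (1/7)(1/7)(1/7) = 0.0029155.
The prior-weighted likelihoods are 1/6 · 0.62974 = 0.10496, 1/6 · 0.36443 = 0.060739, 1/6 · 0.18659 = 0.031098, 1/6 · 0.078717 = 0.01312, 1/6 · 0.023324 = 0.0038873, 1/6 · 0.0029155 = 0.00048591; these sum to 0.21429.
Therefore the posterior P(r = 1 | data) = (0.10496) / (0.21429) = 0.4898.

0.490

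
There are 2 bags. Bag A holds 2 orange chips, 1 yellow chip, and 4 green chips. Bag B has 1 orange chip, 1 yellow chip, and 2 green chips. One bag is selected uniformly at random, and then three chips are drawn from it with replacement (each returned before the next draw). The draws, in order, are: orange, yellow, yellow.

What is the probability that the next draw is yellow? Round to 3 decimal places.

Compute the likelihood of the observed sequence for each case: P(data | bag A) = (2/7)(1/7)(1/7) = 0.0058309; P(data | bag B) = (1/4)(1/4)(1/4) = 0.015625.
The prior-weighted likelihoods are 1/2 · 0.0058309 = 0.0029155, 1/2 · 0.015625 = 0.0078125; summing to 0.010728.
The posterior is then P(bag A | data) = 0.27176, P(bag B | data) = 0.72824.
So P(yellow next | data) = Σ P(yellow next | H) P(H | data) = (1/7)(0.27176) + (1/4)(0.72824) = 0.22088.

0.221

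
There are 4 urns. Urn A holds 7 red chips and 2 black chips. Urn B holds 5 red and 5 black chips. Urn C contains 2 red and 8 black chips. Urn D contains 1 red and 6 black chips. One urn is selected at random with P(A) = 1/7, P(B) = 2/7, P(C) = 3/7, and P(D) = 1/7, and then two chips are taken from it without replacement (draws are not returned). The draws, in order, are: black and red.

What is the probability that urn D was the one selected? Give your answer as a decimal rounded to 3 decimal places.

For each hypothesis, P(data | H) works out to: P(data | urn A) = (2/9)(7/8) = 0.19444; P(data | urn B) = (5/10)(5/9) = 0.27778; P(data | urn C) = (8/10)(2/9) = 0.17778; P(data | urn D) = (6/7)(1/6) = 0.14286.
Weighting by the prior gives 1/7 · 0.19444 = 0.027778, 2/7 · 0.27778 = 0.079365, 3/7 · 0.17778 = 0.07619, 1/7 · 0.14286 = 0.020408; summing to 0.20374.
By Bayes' rule, P(urn D | data) = (0.020408) / (0.20374) = 0.10017.

0.100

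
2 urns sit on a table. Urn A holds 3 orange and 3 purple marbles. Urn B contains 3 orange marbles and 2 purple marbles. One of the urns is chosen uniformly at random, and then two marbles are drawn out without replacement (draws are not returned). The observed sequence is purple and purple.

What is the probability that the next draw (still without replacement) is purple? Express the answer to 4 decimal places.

0.1667

Under each hypothesis, the probability of the observed sequence is: P(data | urn A) = (3/6)(2/5) = 1/5; P(data | urn B) = (2/5)(1/4) = 1/10.
Weighting by the prior gives 1/2 · 1/5 = 1/10, 1/2 · 1/10 = 1/20; summing to 3/20.
Dividing through by the total gives posterior P(urn A | data) = 2/3, P(urn B | data) = 1/3.
Averaging over the posterior, P(purple next | data) = (1/4)(2/3) + (0)(1/3) = 1/6.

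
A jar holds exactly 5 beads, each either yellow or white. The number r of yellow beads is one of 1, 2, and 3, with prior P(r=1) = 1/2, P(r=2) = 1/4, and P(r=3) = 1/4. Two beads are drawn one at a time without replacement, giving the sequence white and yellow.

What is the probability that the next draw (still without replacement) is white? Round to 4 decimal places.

0.7000

Compute the likelihood of the observed sequence for each case: P(data | r = 1) = (4/5)(1/4) = 1/5; P(data | r = 2) = (3/5)(2/4) = 3/10; P(data | r = 3) = (2/5)(3/4) = 3/10.
The prior-weighted likelihoods are 1/2 · 1/5 = 1/10, 1/4 · 3/10 = 3/40, 1/4 · 3/10 = 3/40; with total 1/4.
The posterior is then P(r = 1 | data) = 2/5, P(r = 2 | data) = 3/10, P(r = 3 | data) = 3/10.
The predictive probability is P(white next | data) = (1)(2/5) + (2/3)(3/10) + (1/3)(3/10) = 7/10.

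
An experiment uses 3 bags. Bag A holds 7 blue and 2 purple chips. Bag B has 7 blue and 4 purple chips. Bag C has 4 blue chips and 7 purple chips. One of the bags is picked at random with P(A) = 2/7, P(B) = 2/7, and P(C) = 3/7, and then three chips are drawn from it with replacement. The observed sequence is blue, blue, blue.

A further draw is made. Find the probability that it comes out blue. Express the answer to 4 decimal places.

The likelihood of the observed sequence under each hypothesis: P(data | bag A) = (7/9)(7/9)(7/9) = 0.47051; P(data | bag B) = (7/11)(7/11)(7/11) = 0.2577; P(data | bag C) = (4/11)(4/11)(4/11) = 0.048084.
The prior-weighted likelihoods are 2/7 · 0.47051 = 0.13443, 2/7 · 0.2577 = 0.073629, 3/7 · 0.048084 = 0.020607; these sum to 0.22867.
The posterior is then P(bag A | data) = 0.58789, P(bag B | data) = 0.32199, P(bag C | data) = 0.09012.
Averaging over the posterior, P(blue next | data) = (7/9)(0.58789) + (7/11)(0.32199) + (4/11)(0.09012) = 0.69492.

0.6949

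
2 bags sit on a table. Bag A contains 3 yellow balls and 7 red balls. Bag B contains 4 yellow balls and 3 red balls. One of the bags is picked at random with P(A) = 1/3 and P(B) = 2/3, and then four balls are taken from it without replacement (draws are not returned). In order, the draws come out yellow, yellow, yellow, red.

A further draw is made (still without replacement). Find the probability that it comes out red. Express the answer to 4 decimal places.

Compute the likelihood of the observed sequence for each case: P(data | bag A) = (3/10)(2/9)(1/8)(7/7) = 0.0083333; P(data | bag B) = (4/7)(3/6)(2/5)(3/4) = 0.085714.
Weighting by the prior gives 1/3 · 0.0083333 = 0.0027778, 2/3 · 0.085714 = 0.057143; with total 0.059921.
The posterior is then P(bag A | data) = 0.046358, P(bag B | data) = 0.95364.
Averaging over the posterior, P(red next | data) = (1)(0.046358) + (2/3)(0.95364) = 0.68212.

0.6821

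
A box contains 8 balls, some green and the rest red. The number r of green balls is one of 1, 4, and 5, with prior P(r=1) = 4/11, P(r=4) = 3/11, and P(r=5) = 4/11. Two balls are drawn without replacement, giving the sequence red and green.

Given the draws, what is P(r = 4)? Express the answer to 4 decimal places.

0.3529

Compute the likelihood of the observed sequence for each case: P(data | r = 1) = (7/8)(1/7) = 1/8; P(data | r = 4) = (4/8)(4/7) = 2/7; P(data | r = 5) = (3/8)(5/7) = 15/56.
Weighting by the prior gives 4/11 · 1/8 = 1/22, 3/11 · 2/7 = 6/77, 4/11 · 15/56 = 15/154; with total 17/77.
So P(r = 4 | data) = (6/77) / (17/77) = 6/17.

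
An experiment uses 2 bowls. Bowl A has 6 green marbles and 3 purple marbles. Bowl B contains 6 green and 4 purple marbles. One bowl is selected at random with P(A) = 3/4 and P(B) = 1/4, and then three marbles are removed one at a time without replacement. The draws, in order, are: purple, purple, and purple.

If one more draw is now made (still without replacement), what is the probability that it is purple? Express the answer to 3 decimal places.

Compute the likelihood of the observed sequence for each case: P(data | bowl A) = (3/9)(2/8)(1/7) = 0.011905; P(data | bowl B) = (4/10)(3/9)(2/8) = 0.033333.
Multiplying each by its prior: 3/4 · 0.011905 = 0.0089286, 1/4 · 0.033333 = 0.0083333; these sum to 0.017262.
Normalising, the posterior is P(bowl A | data) = 0.51724, P(bowl B | data) = 0.48276.
The predictive probability is P(purple next | data) = (0)(0.51724) + (1/7)(0.48276) = 0.068966.

0.069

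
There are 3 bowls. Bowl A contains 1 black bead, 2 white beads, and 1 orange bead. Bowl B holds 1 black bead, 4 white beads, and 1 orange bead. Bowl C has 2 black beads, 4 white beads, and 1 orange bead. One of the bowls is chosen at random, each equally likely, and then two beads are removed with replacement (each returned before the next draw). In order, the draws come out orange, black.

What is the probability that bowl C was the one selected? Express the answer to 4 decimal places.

0.3114

Compute the likelihood of the observed sequence for each case: P(data | bowl A) = (1/4)(1/4) = 0.0625; P(data | bowl B) = (1/6)(1/6) = 0.027778; P(data | bowl C) = (1/7)(2/7) = 0.040816.
Multiplying each by its prior: 1/3 · 0.0625 = 0.020833, 1/3 · 0.027778 = 0.0092593, 1/3 · 0.040816 = 0.013605; summing to 0.043698.
Therefore the posterior P(bowl C | data) = (0.013605) / (0.043698) = 0.31135.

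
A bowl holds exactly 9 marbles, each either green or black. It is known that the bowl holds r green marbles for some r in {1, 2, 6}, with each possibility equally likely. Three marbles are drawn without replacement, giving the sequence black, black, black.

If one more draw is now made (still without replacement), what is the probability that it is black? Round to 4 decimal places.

The likelihood of the observed sequence under each hypothesis: P(data | r = 1) = (8/9)(7/8)(6/7) = 2/3; P(data | r = 2) = (7/9)(6/8)(5/7) = 5/12; P(data | r = 6) = (3/9)(2/8)(1/7) = 1/84.
The prior-weighted likelihoods are 1/3 · 2/3 = 2/9, 1/3 · 5/12 = 5/36, 1/3 · 1/84 = 1/252; summing to 23/63.
Normalising, the posterior is P(r = 1 | data) = 14/23, P(r = 2 | data) = 35/92, P(r = 6 | data) = 1/92.
Averaging over the posterior, P(black next | data) = (5/6)(14/23) + (2/3)(35/92) + (0)(1/92) = 35/46.

0.7609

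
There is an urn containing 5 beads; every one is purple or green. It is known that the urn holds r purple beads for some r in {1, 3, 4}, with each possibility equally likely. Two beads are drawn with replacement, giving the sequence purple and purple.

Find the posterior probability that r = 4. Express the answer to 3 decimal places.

0.615

For each hypothesis, P(data | H) works out to: P(data | r = 1) = (1/5)(1/5) = 1/25; P(data | r = 3) = (3/5)(3/5) = 9/25; P(data | r = 4) = (4/5)(4/5) = 16/25.
Weighting by the prior gives 1/3 · 1/25 = 1/75, 1/3 · 9/25 = 3/25, 1/3 · 16/25 = 16/75; with total 26/75.
By Bayes' rule, P(r = 4 | data) = (16/75) / (26/75) = 8/13.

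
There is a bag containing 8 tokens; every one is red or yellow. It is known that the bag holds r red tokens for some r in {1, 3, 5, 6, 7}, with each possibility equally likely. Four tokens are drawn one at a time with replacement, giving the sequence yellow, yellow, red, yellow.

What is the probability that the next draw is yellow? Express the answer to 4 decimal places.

Compute the likelihood of the observed sequence for each case: P(data | r = 1) = (7/8)(7/8)(1/8)(7/8) = 0.08374; P(data | r = 3) = (5/8)(5/8)(3/8)(5/8) = 0.091553; P(data | r = 5) = (3/8)(3/8)(5/8)(3/8) = 0.032959; P(data | r = 6) = (2/8)(2/8)(6/8)(2/8) = 0.011719; P(data | r = 7) = (1/8)(1/8)(7/8)(1/8) = 0.001709.
The prior-weighted likelihoods are 1/5 · 0.08374 = 0.016748, 1/5 · 0.091553 = 0.018311, 1/5 · 0.032959 = 0.0065918, 1/5 · 0.011719 = 0.0023437, 1/5 · 0.001709 = 0.0003418; summing to 0.044336.
Normalising, the posterior is P(r = 1 | data) = 0.37775, P(r = 3 | data) = 0.413, P(r = 5 | data) = 0.14868, P(r = 6 | data) = 0.052863, P(r = 7 | data) = 0.0077093.
Averaging over the posterior, P(yellow next | data) = (7/8)(0.37775) + (5/8)(0.413) + (3/8)(0.14868) + (1/4)(0.052863) + (1/8)(0.0077093) = 0.65859.

0.6586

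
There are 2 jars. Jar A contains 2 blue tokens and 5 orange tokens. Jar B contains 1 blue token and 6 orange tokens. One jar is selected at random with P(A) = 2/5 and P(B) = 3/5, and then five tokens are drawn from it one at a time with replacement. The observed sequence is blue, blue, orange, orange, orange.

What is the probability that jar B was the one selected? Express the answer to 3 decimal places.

The likelihood of the observed sequence under each hypothesis: P(data | jar A) = (2/7)(2/7)(5/7)(5/7)(5/7) = 0.02975; P(data | jar B) = (1/7)(1/7)(6/7)(6/7)(6/7) = 0.012852.
Weighting by the prior gives 2/5 · 0.02975 = 0.0119, 3/5 · 0.012852 = 0.0077111; summing to 0.019611.
Therefore the posterior P(jar B | data) = (0.0077111) / (0.019611) = 0.3932.

0.393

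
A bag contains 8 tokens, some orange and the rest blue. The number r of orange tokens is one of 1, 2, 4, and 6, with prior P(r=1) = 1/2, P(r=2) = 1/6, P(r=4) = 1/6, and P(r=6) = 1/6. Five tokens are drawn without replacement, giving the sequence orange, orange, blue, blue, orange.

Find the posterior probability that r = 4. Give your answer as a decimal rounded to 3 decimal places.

For each hypothesis, P(data | H) works out to: P(data | r = 1) = (1/8)(0/7) = 0; P(data | r = 2) = (2/8)(1/7)(6/6)(5/5)(0/4) = 0; P(data | r = 4) = (4/8)(3/7)(4/6)(3/5)(2/4) = 3/70; P(data | r = 6) = (6/8)(5/7)(2/6)(1/5)(4/4) = 1/28.
Multiplying each by its prior: 1/2 · 0 = 0, 1/6 · 0 = 0, 1/6 · 3/70 = 1/140, 1/6 · 1/28 = 1/168; with total 11/840.
So P(r = 4 | data) = (1/140) / (11/840) = 6/11.

0.545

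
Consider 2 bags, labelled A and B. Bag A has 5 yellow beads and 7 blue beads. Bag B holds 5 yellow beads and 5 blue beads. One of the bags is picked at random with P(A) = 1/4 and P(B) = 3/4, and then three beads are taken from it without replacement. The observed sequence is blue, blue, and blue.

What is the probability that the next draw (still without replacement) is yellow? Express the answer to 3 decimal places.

0.653

Compute the likelihood of the observed sequence for each case: P(data | bag A) = (7/12)(6/11)(5/10) = 7/44; P(data | bag B) = (5/10)(4/9)(3/8) = 1/12.
Multiplying each by its prior: 1/4 · 7/44 = 7/176, 3/4 · 1/12 = 1/16; these sum to 9/88.
Normalising, the posterior is P(bag A | data) = 7/18, P(bag B | data) = 11/18.
The predictive probability is P(yellow next | data) = (5/9)(7/18) + (5/7)(11/18) = 370/567.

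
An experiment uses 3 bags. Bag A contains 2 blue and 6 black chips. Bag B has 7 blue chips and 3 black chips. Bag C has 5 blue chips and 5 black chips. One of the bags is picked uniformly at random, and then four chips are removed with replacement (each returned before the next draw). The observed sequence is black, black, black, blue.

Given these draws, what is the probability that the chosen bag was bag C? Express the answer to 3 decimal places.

0.334

For each hypothesis, P(data | H) works out to: P(data | bag A) = (6/8)(6/8)(6/8)(2/8) = 0.10547; P(data | bag B) = (3/10)(3/10)(3/10)(7/10) = 0.0189; P(data | bag C) = (5/10)(5/10)(5/10)(5/10) = 0.0625.
Multiplying each by its prior: 1/3 · 0.10547 = 0.035156, 1/3 · 0.0189 = 0.0063, 1/3 · 0.0625 = 0.020833; these sum to 0.06229.
Therefore the posterior P(bag C | data) = (0.020833) / (0.06229) = 0.33446.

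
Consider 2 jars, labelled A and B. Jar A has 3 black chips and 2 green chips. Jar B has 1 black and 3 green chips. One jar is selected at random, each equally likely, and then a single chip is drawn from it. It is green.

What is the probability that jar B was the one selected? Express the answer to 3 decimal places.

Under each hypothesis, the probability of this draw is: P(data | jar A) = (2/5) = 2/5; P(data | jar B) = (3/4) = 3/4.
The prior-weighted likelihoods are 1/2 · 2/5 = 1/5, 1/2 · 3/4 = 3/8; with total 23/40.
So P(jar B | data) = (3/8) / (23/40) = 15/23.

0.652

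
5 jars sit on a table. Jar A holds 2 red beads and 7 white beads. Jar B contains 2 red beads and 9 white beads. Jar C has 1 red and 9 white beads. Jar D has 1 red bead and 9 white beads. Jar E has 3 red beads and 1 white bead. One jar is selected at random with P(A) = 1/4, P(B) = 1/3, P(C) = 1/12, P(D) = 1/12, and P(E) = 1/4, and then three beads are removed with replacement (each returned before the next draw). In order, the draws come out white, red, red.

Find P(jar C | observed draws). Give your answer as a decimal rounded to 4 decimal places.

0.0136

The likelihood of the observed sequence under each hypothesis: P(data | jar A) = (7/9)(2/9)(2/9) = 0.038409; P(data | jar B) = (9/11)(2/11)(2/11) = 0.027047; P(data | jar C) = (9/10)(1/10)(1/10) = 0.009; P(data | jar D) = (9/10)(1/10)(1/10) = 0.009; P(data | jar E) = (1/4)(3/4)(3/4) = 0.14062.
The prior-weighted likelihoods are 1/4 · 0.038409 = 0.0096022, 1/3 · 0.027047 = 0.0090158, 1/12 · 0.009 = 0.00075, 1/12 · 0.009 = 0.00075, 1/4 · 0.14062 = 0.035156; summing to 0.055274.
Hence P(jar C | data) = (0.00075) / (0.055274) = 0.013569.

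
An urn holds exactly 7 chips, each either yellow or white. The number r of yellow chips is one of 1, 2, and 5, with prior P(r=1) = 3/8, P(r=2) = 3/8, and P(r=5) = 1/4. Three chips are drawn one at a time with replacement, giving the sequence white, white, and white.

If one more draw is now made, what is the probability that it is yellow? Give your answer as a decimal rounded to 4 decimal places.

Under each hypothesis, the probability of the observed sequence is: P(data | r = 1) = (6/7)(6/7)(6/7) = 0.62974; P(data | r = 2) = (5/7)(5/7)(5/7) = 0.36443; P(data | r = 5) = (2/7)(2/7)(2/7) = 0.023324.
Multiplying each by its prior: 3/8 · 0.62974 = 0.23615, 3/8 · 0.36443 = 0.13666, 1/4 · 0.023324 = 0.0058309; with total 0.37864.
Dividing through by the total gives posterior P(r = 1 | data) = 0.62368, P(r = 2 | data) = 0.36092, P(r = 5 | data) = 0.015399.
So P(yellow next | data) = Σ P(yellow next | H) P(H | data) = (1/7)(0.62368) + (2/7)(0.36092) + (5/7)(0.015399) = 0.20322.

0.2032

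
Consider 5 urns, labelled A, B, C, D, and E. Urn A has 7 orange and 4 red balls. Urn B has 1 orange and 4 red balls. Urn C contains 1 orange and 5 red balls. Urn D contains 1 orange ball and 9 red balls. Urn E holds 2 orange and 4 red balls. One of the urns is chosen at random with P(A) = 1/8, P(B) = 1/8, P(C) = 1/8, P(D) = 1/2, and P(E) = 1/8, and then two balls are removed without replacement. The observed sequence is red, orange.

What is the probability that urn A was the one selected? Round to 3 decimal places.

0.198

Under each hypothesis, the probability of the observed sequence is: P(data | urn A) = (4/11)(7/10) = 14/55; P(data | urn B) = (4/5)(1/4) = 1/5; P(data | urn C) = (5/6)(1/5) = 1/6; P(data | urn D) = (9/10)(1/9) = 1/10; P(data | urn E) = (4/6)(2/5) = 4/15.
Weighting by the prior gives 1/8 · 14/55 = 7/220, 1/8 · 1/5 = 1/40, 1/8 · 1/6 = 1/48, 1/2 · 1/10 = 1/20, 1/8 · 4/15 = 1/30; these sum to 85/528.
Hence P(urn A | data) = (7/220) / (85/528) = 84/425.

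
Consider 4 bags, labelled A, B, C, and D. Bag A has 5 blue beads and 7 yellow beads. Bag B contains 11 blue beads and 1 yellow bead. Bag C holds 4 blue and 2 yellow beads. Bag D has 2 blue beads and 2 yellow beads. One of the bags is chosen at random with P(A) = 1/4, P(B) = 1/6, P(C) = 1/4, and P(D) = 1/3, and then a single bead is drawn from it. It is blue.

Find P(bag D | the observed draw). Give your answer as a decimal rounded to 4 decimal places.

0.2824

For each hypothesis, P(data | H) works out to: P(data | bag A) = (5/12) = 5/12; P(data | bag B) = (11/12) = 11/12; P(data | bag C) = (4/6) = 2/3; P(data | bag D) = (2/4) = 1/2.
Weighting by the prior gives 1/4 · 5/12 = 5/48, 1/6 · 11/12 = 11/72, 1/4 · 2/3 = 1/6, 1/3 · 1/2 = 1/6; with total 85/144.
Hence P(bag D | data) = (1/6) / (85/144) = 24/85.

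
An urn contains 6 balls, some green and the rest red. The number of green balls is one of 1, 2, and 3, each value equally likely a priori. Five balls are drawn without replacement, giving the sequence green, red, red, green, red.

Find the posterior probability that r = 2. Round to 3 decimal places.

For each hypothesis, P(data | H) works out to: P(data | r = 1) = (1/6)(5/5)(4/4)(0/3) = 0; P(data | r = 2) = (2/6)(4/5)(3/4)(1/3)(2/2) = 1/15; P(data | r = 3) = (3/6)(3/5)(2/4)(2/3)(1/2) = 1/20.
Multiplying each by its prior: 1/3 · 0 = 0, 1/3 · 1/15 = 1/45, 1/3 · 1/20 = 1/60; summing to 7/180.
By Bayes' rule, P(r = 2 | data) = (1/45) / (7/180) = 4/7.

0.571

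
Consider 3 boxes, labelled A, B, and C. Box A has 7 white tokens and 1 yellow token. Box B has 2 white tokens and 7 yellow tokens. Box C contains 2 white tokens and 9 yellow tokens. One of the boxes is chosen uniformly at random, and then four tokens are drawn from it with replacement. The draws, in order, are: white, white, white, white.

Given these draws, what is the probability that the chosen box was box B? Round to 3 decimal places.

The likelihood of the observed sequence under each hypothesis: P(data | box A) = (7/8)(7/8)(7/8)(7/8) = 0.58618; P(data | box B) = (2/9)(2/9)(2/9)(2/9) = 0.0024387; P(data | box C) = (2/11)(2/11)(2/11)(2/11) = 0.0010928.
The prior-weighted likelihoods are 1/3 · 0.58618 = 0.19539, 1/3 · 0.0024387 = 0.00081288, 1/3 · 0.0010928 = 0.00036427; summing to 0.19657.
Hence P(box B | data) = (0.00081288) / (0.19657) = 0.0041353.

0.004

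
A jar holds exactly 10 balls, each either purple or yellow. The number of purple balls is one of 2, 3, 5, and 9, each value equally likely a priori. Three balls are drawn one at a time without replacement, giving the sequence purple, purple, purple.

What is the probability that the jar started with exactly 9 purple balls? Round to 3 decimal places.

0.884

The likelihood of the observed sequence under each hypothesis: P(data | r = 2) = (2/10)(1/9)(0/8) = 0; P(data | r = 3) = (3/10)(2/9)(1/8) = 1/120; P(data | r = 5) = (5/10)(4/9)(3/8) = 1/12; P(data | r = 9) = (9/10)(8/9)(7/8) = 7/10.
Multiplying each by its prior: 1/4 · 0 = 0, 1/4 · 1/120 = 1/480, 1/4 · 1/12 = 1/48, 1/4 · 7/10 = 7/40; with total 19/96.
So P(r = 9 | data) = (7/40) / (19/96) = 84/95.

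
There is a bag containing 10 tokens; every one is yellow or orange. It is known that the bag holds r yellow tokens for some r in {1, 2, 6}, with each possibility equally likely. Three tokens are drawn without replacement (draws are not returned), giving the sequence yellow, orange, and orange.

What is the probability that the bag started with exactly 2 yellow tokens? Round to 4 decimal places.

0.4375

The likelihood of the observed sequence under each hypothesis: P(data | r = 1) = (1/10)(9/9)(8/8) = 1/10; P(data | r = 2) = (2/10)(8/9)(7/8) = 7/45; P(data | r = 6) = (6/10)(4/9)(3/8) = 1/10.
Weighting by the prior gives 1/3 · 1/10 = 1/30, 1/3 · 7/45 = 7/135, 1/3 · 1/10 = 1/30; with total 16/135.
Hence P(r = 2 | data) = (7/135) / (16/135) = 7/16.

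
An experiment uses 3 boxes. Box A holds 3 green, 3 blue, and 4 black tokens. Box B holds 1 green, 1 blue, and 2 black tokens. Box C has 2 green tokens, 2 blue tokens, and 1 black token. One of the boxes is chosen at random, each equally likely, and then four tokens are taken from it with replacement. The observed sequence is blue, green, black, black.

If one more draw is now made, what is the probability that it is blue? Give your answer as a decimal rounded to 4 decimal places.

0.2961

The likelihood of the observed sequence under each hypothesis: P(data | box A) = (3/10)(3/10)(4/10)(4/10) = 0.0144; P(data | box B) = (1/4)(1/4)(2/4)(2/4) = 0.015625; P(data | box C) = (2/5)(2/5)(1/5)(1/5) = 0.0064.
Weighting by the prior gives 1/3 · 0.0144 = 0.0048, 1/3 · 0.015625 = 0.0052083, 1/3 · 0.0064 = 0.0021333; these sum to 0.012142.
Dividing through by the total gives posterior P(box A | data) = 0.39533, P(box B | data) = 0.42896, P(box C | data) = 0.1757.
The predictive probability is P(blue next | data) = (3/10)(0.39533) + (1/4)(0.42896) + (2/5)(0.1757) = 0.29612.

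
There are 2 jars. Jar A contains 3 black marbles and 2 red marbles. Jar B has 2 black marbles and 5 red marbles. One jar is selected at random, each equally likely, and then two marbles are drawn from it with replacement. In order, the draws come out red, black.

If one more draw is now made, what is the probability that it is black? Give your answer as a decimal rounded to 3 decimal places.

For each hypothesis, P(data | H) works out to: P(data | jar A) = (2/5)(3/5) = 0.24; P(data | jar B) = (5/7)(2/7) = 0.20408.
Weighting by the prior gives 1/2 · 0.24 = 0.12, 1/2 · 0.20408 = 0.10204; with total 0.22204.
Dividing through by the total gives posterior P(jar A | data) = 0.54044, P(jar B | data) = 0.45956.
So P(black next | data) = Σ P(black next | H) P(H | data) = (3/5)(0.54044) + (2/7)(0.45956) = 0.45557.

0.456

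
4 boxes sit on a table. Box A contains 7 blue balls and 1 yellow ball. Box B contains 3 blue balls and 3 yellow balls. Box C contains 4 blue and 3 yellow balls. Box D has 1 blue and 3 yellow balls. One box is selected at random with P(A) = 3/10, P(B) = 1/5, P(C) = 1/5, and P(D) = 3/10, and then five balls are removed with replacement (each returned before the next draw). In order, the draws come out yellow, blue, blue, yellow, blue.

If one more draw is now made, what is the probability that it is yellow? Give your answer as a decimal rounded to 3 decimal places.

Under each hypothesis, the probability of the observed sequence is: P(data | box A) = (1/8)(7/8)(7/8)(1/8)(7/8) = 0.010468; P(data | box B) = (3/6)(3/6)(3/6)(3/6)(3/6) = 0.03125; P(data | box C) = (3/7)(4/7)(4/7)(3/7)(4/7) = 0.034271; P(data | box D) = (3/4)(1/4)(1/4)(3/4)(1/4) = 0.0087891.
Weighting by the prior gives 3/10 · 0.010468 = 0.0031403, 1/5 · 0.03125 = 0.00625, 1/5 · 0.034271 = 0.0068543, 3/10 · 0.0087891 = 0.0026367; with total 0.018881.
The posterior is then P(box A | data) = 0.16632, P(box B | data) = 0.33102, P(box C | data) = 0.36302, P(box D | data) = 0.13965.
Averaging over the posterior, P(yellow next | data) = (1/8)(0.16632) + (1/2)(0.33102) + (3/7)(0.36302) + (3/4)(0.13965) = 0.44661.

0.447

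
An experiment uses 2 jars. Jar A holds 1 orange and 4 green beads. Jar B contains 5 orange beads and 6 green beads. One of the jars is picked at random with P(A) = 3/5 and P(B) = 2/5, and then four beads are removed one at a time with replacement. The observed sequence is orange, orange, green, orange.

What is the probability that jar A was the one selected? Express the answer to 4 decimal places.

0.1578

For each hypothesis, P(data | H) works out to: P(data | jar A) = (1/5)(1/5)(4/5)(1/5) = 0.0064; P(data | jar B) = (5/11)(5/11)(6/11)(5/11) = 0.051226.
Multiplying each by its prior: 3/5 · 0.0064 = 0.00384, 2/5 · 0.051226 = 0.02049; with total 0.02433.
Therefore the posterior P(jar A | data) = (0.00384) / (0.02433) = 0.15783.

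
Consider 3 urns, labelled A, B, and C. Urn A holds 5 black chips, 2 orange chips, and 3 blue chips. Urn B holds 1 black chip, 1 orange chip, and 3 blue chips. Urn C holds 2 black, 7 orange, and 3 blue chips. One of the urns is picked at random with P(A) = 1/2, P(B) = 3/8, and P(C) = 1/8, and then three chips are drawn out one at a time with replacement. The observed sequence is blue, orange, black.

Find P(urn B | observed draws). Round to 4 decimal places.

The likelihood of the observed sequence under each hypothesis: P(data | urn A) = (3/10)(2/10)(5/10) = 0.03; P(data | urn B) = (3/5)(1/5)(1/5) = 0.024; P(data | urn C) = (3/12)(7/12)(2/12) = 0.024306.
Weighting by the prior gives 1/2 · 0.03 = 0.015, 3/8 · 0.024 = 0.009, 1/8 · 0.024306 = 0.0030382; summing to 0.027038.
So P(urn B | data) = (0.009) / (0.027038) = 0.33286.

0.3329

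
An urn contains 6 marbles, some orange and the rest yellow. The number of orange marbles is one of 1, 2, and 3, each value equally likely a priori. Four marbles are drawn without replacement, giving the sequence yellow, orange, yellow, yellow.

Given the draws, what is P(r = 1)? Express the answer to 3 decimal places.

0.476

Compute the likelihood of the observed sequence for each case: P(data | r = 1) = (5/6)(1/5)(4/4)(3/3) = 1/6; P(data | r = 2) = (4/6)(2/5)(3/4)(2/3) = 2/15; P(data | r = 3) = (3/6)(3/5)(2/4)(1/3) = 1/20.
Multiplying each by its prior: 1/3 · 1/6 = 1/18, 1/3 · 2/15 = 2/45, 1/3 · 1/20 = 1/60; these sum to 7/60.
By Bayes' rule, P(r = 1 | data) = (1/18) / (7/60) = 10/21.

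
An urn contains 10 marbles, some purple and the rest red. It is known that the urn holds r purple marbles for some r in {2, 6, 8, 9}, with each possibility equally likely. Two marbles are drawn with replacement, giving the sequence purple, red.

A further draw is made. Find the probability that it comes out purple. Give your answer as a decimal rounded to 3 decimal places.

Under each hypothesis, the probability of the observed sequence is: P(data | r = 2) = (2/10)(8/10) = 4/25; P(data | r = 6) = (6/10)(4/10) = 6/25; P(data | r = 8) = (8/10)(2/10) = 4/25; P(data | r = 9) = (9/10)(1/10) = 9/100.
Weighting by the prior gives 1/4 · 4/25 = 1/25, 1/4 · 6/25 = 3/50, 1/4 · 4/25 = 1/25, 1/4 · 9/100 = 9/400; summing to 13/80.
Normalising, the posterior is P(r = 2 | data) = 16/65, P(r = 6 | data) = 24/65, P(r = 8 | data) = 16/65, P(r = 9 | data) = 9/65.
So P(purple next | data) = Σ P(purple next | H) P(H | data) = (1/5)(16/65) + (3/5)(24/65) + (4/5)(16/65) + (9/10)(9/65) = 77/130.

0.592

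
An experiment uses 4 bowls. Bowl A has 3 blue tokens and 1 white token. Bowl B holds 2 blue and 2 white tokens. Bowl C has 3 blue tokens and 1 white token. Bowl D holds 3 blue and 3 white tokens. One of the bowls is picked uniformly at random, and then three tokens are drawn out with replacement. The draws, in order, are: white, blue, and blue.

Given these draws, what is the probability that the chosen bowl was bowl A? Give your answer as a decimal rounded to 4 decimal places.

0.2647

The likelihood of the observed sequence under each hypothesis: P(data | bowl A) = (1/4)(3/4)(3/4) = 9/64; P(data | bowl B) = (2/4)(2/4)(2/4) = 1/8; P(data | bowl C) = (1/4)(3/4)(3/4) = 9/64; P(data | bowl D) = (3/6)(3/6)(3/6) = 1/8.
Weighting by the prior gives 1/4 · 9/64 = 9/256, 1/4 · 1/8 = 1/32, 1/4 · 9/64 = 9/256, 1/4 · 1/8 = 1/32; these sum to 17/128.
Hence P(bowl A | data) = (9/256) / (17/128) = 9/34.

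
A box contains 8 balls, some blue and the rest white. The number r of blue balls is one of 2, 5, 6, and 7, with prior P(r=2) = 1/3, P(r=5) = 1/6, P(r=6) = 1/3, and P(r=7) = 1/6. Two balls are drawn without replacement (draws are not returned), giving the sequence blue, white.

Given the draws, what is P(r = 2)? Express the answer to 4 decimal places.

0.3429

Compute the likelihood of the observed sequence for each case: P(data | r = 2) = (2/8)(6/7) = 3/14; P(data | r = 5) = (5/8)(3/7) = 15/56; P(data | r = 6) = (6/8)(2/7) = 3/14; P(data | r = 7) = (7/8)(1/7) = 1/8.
Multiplying each by its prior: 1/3 · 3/14 = 1/14, 1/6 · 15/56 = 5/112, 1/3 · 3/14 = 1/14, 1/6 · 1/8 = 1/48; summing to 5/24.
By Bayes' rule, P(r = 2 | data) = (1/14) / (5/24) = 12/35.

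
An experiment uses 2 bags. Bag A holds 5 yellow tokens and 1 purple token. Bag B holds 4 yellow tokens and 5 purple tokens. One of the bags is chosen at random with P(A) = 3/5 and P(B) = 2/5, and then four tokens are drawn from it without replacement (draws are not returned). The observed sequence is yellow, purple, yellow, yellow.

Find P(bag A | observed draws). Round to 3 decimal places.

0.863

Compute the likelihood of the observed sequence for each case: P(data | bag A) = (5/6)(1/5)(4/4)(3/3) = 1/6; P(data | bag B) = (4/9)(5/8)(3/7)(2/6) = 5/126.
Multiplying each by its prior: 3/5 · 1/6 = 1/10, 2/5 · 5/126 = 1/63; with total 73/630.
Hence P(bag A | data) = (1/10) / (73/630) = 63/73.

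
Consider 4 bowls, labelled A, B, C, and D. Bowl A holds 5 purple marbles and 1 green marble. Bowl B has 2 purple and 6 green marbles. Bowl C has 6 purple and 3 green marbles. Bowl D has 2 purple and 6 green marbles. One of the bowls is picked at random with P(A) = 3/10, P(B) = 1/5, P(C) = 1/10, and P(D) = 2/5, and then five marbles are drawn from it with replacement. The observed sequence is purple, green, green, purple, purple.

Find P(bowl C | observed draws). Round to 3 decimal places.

Under each hypothesis, the probability of the observed sequence is: P(data | bowl A) = (5/6)(1/6)(1/6)(5/6)(5/6) = 0.016075; P(data | bowl B) = (2/8)(6/8)(6/8)(2/8)(2/8) = 0.0087891; P(data | bowl C) = (6/9)(3/9)(3/9)(6/9)(6/9) = 0.032922; P(data | bowl D) = (2/8)(6/8)(6/8)(2/8)(2/8) = 0.0087891.
The prior-weighted likelihoods are 3/10 · 0.016075 = 0.0048225, 1/5 · 0.0087891 = 0.0017578, 1/10 · 0.032922 = 0.0032922, 2/5 · 0.0087891 = 0.0035156; with total 0.013388.
So P(bowl C | data) = (0.0032922) / (0.013388) = 0.2459.

0.246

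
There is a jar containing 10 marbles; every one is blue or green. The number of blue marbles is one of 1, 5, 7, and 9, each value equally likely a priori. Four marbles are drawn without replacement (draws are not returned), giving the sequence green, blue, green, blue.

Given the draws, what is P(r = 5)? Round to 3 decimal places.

Compute the likelihood of the observed sequence for each case: P(data | r = 1) = (9/10)(1/9)(8/8)(0/7) = 0; P(data | r = 5) = (5/10)(5/9)(4/8)(4/7) = 0.079365; P(data | r = 7) = (3/10)(7/9)(2/8)(6/7) = 0.05; P(data | r = 9) = (1/10)(9/9)(0/8) = 0.
Multiplying each by its prior: 1/4 · 0 = 0, 1/4 · 0.079365 = 0.019841, 1/4 · 0.05 = 0.0125, 1/4 · 0 = 0; these sum to 0.032341.
Hence P(r = 5 | data) = (0.019841) / (0.032341) = 0.6135.

0.613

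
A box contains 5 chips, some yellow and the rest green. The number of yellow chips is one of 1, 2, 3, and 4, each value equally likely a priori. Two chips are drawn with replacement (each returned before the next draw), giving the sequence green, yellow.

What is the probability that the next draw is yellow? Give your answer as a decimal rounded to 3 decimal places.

0.500

The likelihood of the observed sequence under each hypothesis: P(data | r = 1) = (4/5)(1/5) = 4/25; P(data | r = 2) = (3/5)(2/5) = 6/25; P(data | r = 3) = (2/5)(3/5) = 6/25; P(data | r = 4) = (1/5)(4/5) = 4/25.
Weighting by the prior gives 1/4 · 4/25 = 1/25, 1/4 · 6/25 = 3/50, 1/4 · 6/25 = 3/50, 1/4 · 4/25 = 1/25; these sum to 1/5.
Dividing through by the total gives posterior P(r = 1 | data) = 1/5, P(r = 2 | data) = 3/10, P(r = 3 | data) = 3/10, P(r = 4 | data) = 1/5.
The predictive probability is P(yellow next | data) = (1/5)(1/5) + (2/5)(3/10) + (3/5)(3/10) + (4/5)(1/5) = 1/2.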